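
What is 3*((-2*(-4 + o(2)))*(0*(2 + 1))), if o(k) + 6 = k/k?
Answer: 0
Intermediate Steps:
o(k) = -5 (o(k) = -6 + k/k = -6 + 1 = -5)
3*((-2*(-4 + o(2)))*(0*(2 + 1))) = 3*((-2*(-4 - 5))*(0*(2 + 1))) = 3*((-2*(-9))*(0*3)) = 3*(18*0) = 3*0 = 0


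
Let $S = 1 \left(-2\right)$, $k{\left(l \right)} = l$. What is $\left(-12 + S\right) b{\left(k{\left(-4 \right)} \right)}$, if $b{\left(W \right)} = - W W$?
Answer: $224$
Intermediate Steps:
$S = -2$
$b{\left(W \right)} = - W^{2}$
$\left(-12 + S\right) b{\left(k{\left(-4 \right)} \right)} = \left(-12 - 2\right) \left(- \left(-4\right)^{2}\right) = - 14 \left(\left(-1\right) 16\right) = \left(-14\right) \left(-16\right) = 224$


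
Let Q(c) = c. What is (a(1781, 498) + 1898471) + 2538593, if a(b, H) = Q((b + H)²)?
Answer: 9630905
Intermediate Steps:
a(b, H) = (H + b)² (a(b, H) = (b + H)² = (H + b)²)
(a(1781, 498) + 1898471) + 2538593 = ((498 + 1781)² + 1898471) + 2538593 = (2279² + 1898471) + 2538593 = (5193841 + 1898471) + 2538593 = 7092312 + 2538593 = 9630905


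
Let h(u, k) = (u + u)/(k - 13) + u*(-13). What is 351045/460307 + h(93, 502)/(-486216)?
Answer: 27912125182895/36480806414856 ≈ 0.76512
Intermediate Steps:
h(u, k) = -13*u + 2*u/(-13 + k) (h(u, k) = (2*u)/(-13 + k) - 13*u = 2*u/(-13 + k) - 13*u = -13*u + 2*u/(-13 + k))
351045/460307 + h(93, 502)/(-486216) = 351045/460307 + (93*(171 - 13*502)/(-13 + 502))/(-486216) = 351045*(1/460307) + (93*(171 - 6526)/489)*(-1/486216) = 351045/460307 + (93*(1/489)*(-6355))*(-1/486216) = 351045/460307 - 197005/163*(-1/486216) = 351045/460307 + 197005/79253208 = 27912125182895/36480806414856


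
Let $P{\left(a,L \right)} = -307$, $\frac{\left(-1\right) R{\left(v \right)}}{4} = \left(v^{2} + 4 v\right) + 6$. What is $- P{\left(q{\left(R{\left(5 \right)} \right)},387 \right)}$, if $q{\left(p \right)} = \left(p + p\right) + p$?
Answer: $307$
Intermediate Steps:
$R{\left(v \right)} = -24 - 16 v - 4 v^{2}$ ($R{\left(v \right)} = - 4 \left(\left(v^{2} + 4 v\right) + 6\right) = - 4 \left(6 + v^{2} + 4 v\right) = -24 - 16 v - 4 v^{2}$)
$q{\left(p \right)} = 3 p$ ($q{\left(p \right)} = 2 p + p = 3 p$)
$- P{\left(q{\left(R{\left(5 \right)} \right)},387 \right)} = \left(-1\right) \left(-307\right) = 307$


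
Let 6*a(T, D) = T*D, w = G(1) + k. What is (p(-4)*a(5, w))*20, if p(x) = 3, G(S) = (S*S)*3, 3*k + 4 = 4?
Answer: 150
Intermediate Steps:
k = 0 (k = -4/3 + (1/3)*4 = -4/3 + 4/3 = 0)
G(S) = 3*S**2 (G(S) = S**2*3 = 3*S**2)
w = 3 (w = 3*1**2 + 0 = 3*1 + 0 = 3 + 0 = 3)
a(T, D) = D*T/6 (a(T, D) = (T*D)/6 = (D*T)/6 = D*T/6)
(p(-4)*a(5, w))*20 = (3*((1/6)*3*5))*20 = (3*(5/2))*20 = (15/2)*20 = 150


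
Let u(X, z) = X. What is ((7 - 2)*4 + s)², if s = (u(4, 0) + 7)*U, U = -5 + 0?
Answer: 1225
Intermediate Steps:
U = -5
s = -55 (s = (4 + 7)*(-5) = 11*(-5) = -55)
((7 - 2)*4 + s)² = ((7 - 2)*4 - 55)² = (5*4 - 55)² = (20 - 55)² = (-35)² = 1225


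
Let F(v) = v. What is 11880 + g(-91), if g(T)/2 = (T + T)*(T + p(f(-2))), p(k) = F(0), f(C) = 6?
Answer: 45004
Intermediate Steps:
p(k) = 0
g(T) = 4*T² (g(T) = 2*((T + T)*(T + 0)) = 2*((2*T)*T) = 2*(2*T²) = 4*T²)
11880 + g(-91) = 11880 + 4*(-91)² = 11880 + 4*8281 = 11880 + 33124 = 45004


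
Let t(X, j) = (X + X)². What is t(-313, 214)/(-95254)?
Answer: -195938/47627 ≈ -4.1140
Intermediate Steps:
t(X, j) = 4*X² (t(X, j) = (2*X)² = 4*X²)
t(-313, 214)/(-95254) = (4*(-313)²)/(-95254) = (4*97969)*(-1/95254) = 391876*(-1/95254) = -195938/47627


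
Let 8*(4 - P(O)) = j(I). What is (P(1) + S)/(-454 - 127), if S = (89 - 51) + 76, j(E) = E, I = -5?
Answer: -949/4648 ≈ -0.20417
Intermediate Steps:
P(O) = 37/8 (P(O) = 4 - ⅛*(-5) = 4 + 5/8 = 37/8)
S = 114 (S = 38 + 76 = 114)
(P(1) + S)/(-454 - 127) = (37/8 + 114)/(-454 - 127) = (949/8)/(-581) = (949/8)*(-1/581) = -949/4648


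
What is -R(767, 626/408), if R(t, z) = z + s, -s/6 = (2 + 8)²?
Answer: 122087/204 ≈ 598.47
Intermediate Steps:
s = -600 (s = -6*(2 + 8)² = -6*10² = -6*100 = -600)
R(t, z) = -600 + z (R(t, z) = z - 600 = -600 + z)
-R(767, 626/408) = -(-600 + 626/408) = -(-600 + 626*(1/408)) = -(-600 + 313/204) = -1*(-122087/204) = 122087/204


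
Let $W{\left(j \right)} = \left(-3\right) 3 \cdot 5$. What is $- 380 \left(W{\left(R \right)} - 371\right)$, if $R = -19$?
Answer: $158080$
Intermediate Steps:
$W{\left(j \right)} = -45$ ($W{\left(j \right)} = \left(-9\right) 5 = -45$)
$- 380 \left(W{\left(R \right)} - 371\right) = - 380 \left(-45 - 371\right) = \left(-380\right) \left(-416\right) = 158080$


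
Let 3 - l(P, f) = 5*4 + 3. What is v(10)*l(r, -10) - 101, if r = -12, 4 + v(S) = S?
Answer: -221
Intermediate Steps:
v(S) = -4 + S
l(P, f) = -20 (l(P, f) = 3 - (5*4 + 3) = 3 - (20 + 3) = 3 - 1*23 = 3 - 23 = -20)
v(10)*l(r, -10) - 101 = (-4 + 10)*(-20) - 101 = 6*(-20) - 101 = -120 - 101 = -221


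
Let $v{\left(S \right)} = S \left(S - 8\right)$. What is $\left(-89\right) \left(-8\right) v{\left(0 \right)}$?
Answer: $0$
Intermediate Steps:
$v{\left(S \right)} = S \left(-8 + S\right)$
$\left(-89\right) \left(-8\right) v{\left(0 \right)} = \left(-89\right) \left(-8\right) 0 \left(-8 + 0\right) = 712 \cdot 0 \left(-8\right) = 712 \cdot 0 = 0$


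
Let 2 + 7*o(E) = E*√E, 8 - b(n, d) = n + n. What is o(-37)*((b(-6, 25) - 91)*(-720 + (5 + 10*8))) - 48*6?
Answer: -92186/7 - 1668145*I*√37/7 ≈ -13169.0 - 1.4496e+6*I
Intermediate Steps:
b(n, d) = 8 - 2*n (b(n, d) = 8 - (n + n) = 8 - 2*n)
o(E) = -2/7 + E^(3/2)/7 (o(E) = -2/7 + (E*√E)/7 = -2/7 + E^(3/2)/7)
o(-37)*((b(-6, 25) - 91)*(-720 + (5 + 10*8))) - 48*6 = (-2/7 + (-37)^(3/2)/7)*(((8 - 2*(-6)) - 91)*(-720 + (5 + 10*8))) - 48*6 = (-2/7 + (-37*I*√37)/7)*(((8 + 12) - 91)*(-720 + (5 + 80))) - 288 = (-2/7 - 37*I*√37/7)*((20 - 91)*(-720 + 85)) - 288 = (-2/7 - 37*I*√37/7)*(-71*(-635)) - 288 = (-2/7 - 37*I*√37/7)*45085 - 288 = (-90170/7 - 1668145*I*√37/7) - 288 = -92186/7 - 1668145*I*√37/7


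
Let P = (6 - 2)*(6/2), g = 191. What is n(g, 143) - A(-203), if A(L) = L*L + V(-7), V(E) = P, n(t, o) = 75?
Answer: -41146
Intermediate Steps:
P = 12 (P = 4*(6*(½)) = 4*3 = 12)
V(E) = 12
A(L) = 12 + L² (A(L) = L*L + 12 = L² + 12 = 12 + L²)
n(g, 143) - A(-203) = 75 - (12 + (-203)²) = 75 - (12 + 41209) = 75 - 1*41221 = 75 - 41221 = -41146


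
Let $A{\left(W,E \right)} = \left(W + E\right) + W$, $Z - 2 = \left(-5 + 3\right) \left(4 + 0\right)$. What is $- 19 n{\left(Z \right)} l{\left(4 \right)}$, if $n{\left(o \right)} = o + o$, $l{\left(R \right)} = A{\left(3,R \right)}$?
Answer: $2280$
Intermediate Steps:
$Z = -6$ ($Z = 2 + \left(-5 + 3\right) \left(4 + 0\right) = 2 - 8 = -6$)
$A{\left(W,E \right)} = E + 2 W$ ($A{\left(W,E \right)} = \left(E + W\right) + W = E + 2 W$)
$l{\left(R \right)} = 6 + R$ ($l{\left(R \right)} = R + 2 \cdot 3 = R + 6 = 6 + R$)
$n{\left(o \right)} = 2 o$
$- 19 n{\left(Z \right)} l{\left(4 \right)} = - 19 \cdot 2 \left(-6\right) \left(6 + 4\right) = \left(-19\right) \left(-12\right) 10 = 228 \cdot 10 = 2280$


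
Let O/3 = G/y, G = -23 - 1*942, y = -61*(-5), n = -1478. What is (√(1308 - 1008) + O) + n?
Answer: -90737/61 + 10*√3 ≈ -1470.2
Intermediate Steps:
y = 305
G = -965 (G = -23 - 942 = -965)
O = -579/61 (O = 3*(-965/305) = 3*(-965*1/305) = 3*(-193/61) = -579/61 ≈ -9.4918)
(√(1308 - 1008) + O) + n = (√(1308 - 1008) - 579/61) - 1478 = (√300 - 579/61) - 1478 = (10*√3 - 579/61) - 1478 = (-579/61 + 10*√3) - 1478 = -90737/61 + 10*√3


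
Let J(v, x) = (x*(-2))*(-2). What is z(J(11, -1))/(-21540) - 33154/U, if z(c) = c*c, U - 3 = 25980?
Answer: -59546074/46639485 ≈ -1.2767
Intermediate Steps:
J(v, x) = 4*x (J(v, x) = -2*x*(-2) = 4*x)
U = 25983 (U = 3 + 25980 = 25983)
z(c) = c**2
z(J(11, -1))/(-21540) - 33154/U = (4*(-1))**2/(-21540) - 33154/25983 = (-4)**2*(-1/21540) - 33154*1/25983 = 16*(-1/21540) - 33154/25983 = -4/5385 - 33154/25983 = -59546074/46639485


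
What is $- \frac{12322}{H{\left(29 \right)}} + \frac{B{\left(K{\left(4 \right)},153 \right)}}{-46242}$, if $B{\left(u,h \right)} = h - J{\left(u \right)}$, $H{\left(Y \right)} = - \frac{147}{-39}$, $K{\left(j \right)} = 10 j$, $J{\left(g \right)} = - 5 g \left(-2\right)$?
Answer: $- \frac{1058186987}{323694} \approx -3269.1$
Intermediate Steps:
$J{\left(g \right)} = 10 g$
$H{\left(Y \right)} = \frac{49}{13}$ ($H{\left(Y \right)} = \left(-147\right) \left(- \frac{1}{39}\right) = \frac{49}{13}$)
$B{\left(u,h \right)} = h - 10 u$
$- \frac{12322}{H{\left(29 \right)}} + \frac{B{\left(K{\left(4 \right)},153 \right)}}{-46242} = - \frac{12322}{\frac{49}{13}} + \frac{153 - 10 \cdot 10 \cdot 4}{-46242} = \left(-12322\right) \frac{13}{49} + \left(153 - 400\right) \left(- \frac{1}{46242}\right) = - \frac{160186}{49} + \left(153 - 400\right) \left(- \frac{1}{46242}\right) = - \frac{160186}{49} - - \frac{247}{46242} = - \frac{160186}{49} + \frac{247}{46242} = - \frac{1058186987}{323694}$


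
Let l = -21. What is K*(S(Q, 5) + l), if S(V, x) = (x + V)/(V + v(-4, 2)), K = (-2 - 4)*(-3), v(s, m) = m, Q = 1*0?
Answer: -333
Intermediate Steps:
Q = 0
K = 18 (K = -6*(-3) = 18)
S(V, x) = (V + x)/(2 + V) (S(V, x) = (x + V)/(V + 2) = (V + x)/(2 + V))
K*(S(Q, 5) + l) = 18*((0 + 5)/(2 + 0) - 21) = 18*(5/2 - 21) = 18*(-37/2) = -333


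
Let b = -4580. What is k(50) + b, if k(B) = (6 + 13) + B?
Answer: -4511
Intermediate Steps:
k(B) = 19 + B
k(50) + b = (19 + 50) - 4580 = 69 - 4580 = -4511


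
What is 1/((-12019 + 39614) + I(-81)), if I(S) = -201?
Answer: 1/27394 ≈ 3.6504e-5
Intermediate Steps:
1/((-12019 + 39614) + I(-81)) = 1/((-12019 + 39614) - 201) = 1/(27595 - 201) = 1/27394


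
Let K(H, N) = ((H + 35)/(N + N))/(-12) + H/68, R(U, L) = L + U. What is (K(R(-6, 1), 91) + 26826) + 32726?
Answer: 92126809/1547 ≈ 59552.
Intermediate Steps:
K(H, N) = H/68 - (35 + H)/(24*N) (K(H, N) = ((35 + H)/((2*N)))*(-1/12) + H*(1/68) = ((35 + H)*(1/(2*N)))*(-1/12) + H/68 = ((35 + H)/(2*N))*(-1/12) + H/68 = -(35 + H)/(24*N) + H/68 = H/68 - (35 + H)/(24*N))
(K(R(-6, 1), 91) + 26826) + 32726 = ((1/408)*(-595 - 17*(1 - 6) + 6*(1 - 6)*91)/91 + 26826) + 32726 = ((1/408)*(1/91)*(-595 - 17*(-5) + 6*(-5)*91) + 26826) + 32726 = ((1/408)*(1/91)*(-595 + 85 - 2730) + 26826) + 32726 = ((1/408)*(1/91)*(-3240) + 26826) + 32726 = (-135/1547 + 26826) + 32726 = 41499687/1547 + 32726 = 92126809/1547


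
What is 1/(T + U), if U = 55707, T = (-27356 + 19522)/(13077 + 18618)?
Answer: 31695/1765625531 ≈ 1.7951e-5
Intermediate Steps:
T = -7834/31695 ≈ -0.24717
1/(T + U) = 1/(-7834/31695 + 55707) = 1/(1765625531/31695) = 31695/1765625531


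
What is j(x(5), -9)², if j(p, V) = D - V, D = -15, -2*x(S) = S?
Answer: 36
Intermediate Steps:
x(S) = -S/2
j(p, V) = -15 - V
j(x(5), -9)² = (-15 - 1*(-9))² = (-15 + 9)² = (-6)² = 36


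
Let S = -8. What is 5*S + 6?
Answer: -34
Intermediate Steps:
5*S + 6 = 5*(-8) + 6 = -40 + 6 = -34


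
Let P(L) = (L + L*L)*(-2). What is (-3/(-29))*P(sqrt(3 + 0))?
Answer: -18/29 - 6*sqrt(3)/29 ≈ -0.97904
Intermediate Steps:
P(L) = -2*L - 2*L**2 (P(L) = (L + L**2)*(-2) = -2*L - 2*L**2)
(-3/(-29))*P(sqrt(3 + 0)) = (-3/(-29))*(-2*sqrt(3 + 0)*(1 + sqrt(3 + 0))) = (-3*(-1/29))*(-2*sqrt(3)*(1 + sqrt(3))) = 3*(-2*sqrt(3)*(1 + sqrt(3)))/29 = -6*sqrt(3)*(1 + sqrt(3))/29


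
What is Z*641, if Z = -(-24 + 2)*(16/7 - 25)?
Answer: -2242218/7 ≈ -3.2032e+5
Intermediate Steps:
Z = -3498/7 (Z = -(-22)*(16*(⅐) - 25) = -(-22)*(16/7 - 25) = -(-22)*(-159)/7 = -1*3498/7 = -3498/7 ≈ -499.71)
Z*641 = -3498/7*641 = -2242218/7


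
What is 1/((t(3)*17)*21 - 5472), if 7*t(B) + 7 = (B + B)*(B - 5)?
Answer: -1/6441 ≈ -0.00015526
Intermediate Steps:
t(B) = -1 + 2*B*(-5 + B)/7 (t(B) = -1 + ((B + B)*(B - 5))/7 = -1 + ((2*B)*(-5 + B))/7 = -1 + (2*B*(-5 + B))/7 = -1 + 2*B*(-5 + B)/7)
1/((t(3)*17)*21 - 5472) = 1/(((-1 - 10/7*3 + (2/7)*3²)*17)*21 - 5472) = 1/(((-1 - 30/7 + (2/7)*9)*17)*21 - 5472) = 1/(((-1 - 30/7 + 18/7)*17)*21 - 5472) = 1/(-19/7*17*21 - 5472) = 1/(-323/7*21 - 5472) = 1/(-969 - 5472) = 1/(-6441) = -1/6441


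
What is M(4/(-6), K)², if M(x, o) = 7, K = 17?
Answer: 49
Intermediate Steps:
M(4/(-6), K)² = 7² = 49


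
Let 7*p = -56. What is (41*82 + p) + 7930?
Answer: 11284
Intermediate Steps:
p = -8 (p = (⅐)*(-56) = -8)
(41*82 + p) + 7930 = (41*82 - 8) + 7930 = (3362 - 8) + 7930 = 3354 + 7930 = 11284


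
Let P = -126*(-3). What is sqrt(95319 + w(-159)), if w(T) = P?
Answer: 21*sqrt(217) ≈ 309.35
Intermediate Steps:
P = 378
w(T) = 378
sqrt(95319 + w(-159)) = sqrt(95319 + 378) = sqrt(95697) = 21*sqrt(217)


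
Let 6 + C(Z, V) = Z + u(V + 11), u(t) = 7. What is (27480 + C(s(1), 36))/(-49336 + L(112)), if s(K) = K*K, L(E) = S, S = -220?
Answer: -1057/1906 ≈ -0.55456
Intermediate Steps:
L(E) = -220
s(K) = K²
C(Z, V) = 1 + Z (C(Z, V) = -6 + (Z + 7) = -6 + (7 + Z) = 1 + Z)
(27480 + C(s(1), 36))/(-49336 + L(112)) = (27480 + (1 + 1²))/(-49336 - 220) = (27480 + (1 + 1))/(-49556) = (27480 + 2)*(-1/49556) = 27482*(-1/49556) = -1057/1906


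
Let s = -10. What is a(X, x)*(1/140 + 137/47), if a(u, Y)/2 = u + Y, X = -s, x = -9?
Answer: 19227/3290 ≈ 5.8441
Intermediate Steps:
X = 10 (X = -1*(-10) = 10)
a(u, Y) = 2*Y + 2*u (a(u, Y) = 2*(u + Y) = 2*(Y + u) = 2*Y + 2*u)
a(X, x)*(1/140 + 137/47) = (2*(-9) + 2*10)*(1/140 + 137/47) = (-18 + 20)*(1/140 + 137*(1/47)) = 2*(1/140 + 137/47) = 2*(19227/6580) = 19227/3290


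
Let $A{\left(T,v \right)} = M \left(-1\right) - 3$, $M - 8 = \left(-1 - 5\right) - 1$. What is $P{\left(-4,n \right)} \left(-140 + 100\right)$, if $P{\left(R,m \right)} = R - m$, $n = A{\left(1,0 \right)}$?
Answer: $0$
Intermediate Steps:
$M = 1$ ($M = 8 - 7 = 1$)
$A{\left(T,v \right)} = -4$ ($A{\left(T,v \right)} = 1 \left(-1\right) - 3 = -1 - 3 = -4$)
$n = -4$
$P{\left(-4,n \right)} \left(-140 + 100\right) = \left(-4 - -4\right) \left(-140 + 100\right) = \left(-4 + 4\right) \left(-40\right) = 0 \left(-40\right) = 0$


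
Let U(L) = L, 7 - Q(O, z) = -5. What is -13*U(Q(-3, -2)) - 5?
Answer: -161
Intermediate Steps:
Q(O, z) = 12 (Q(O, z) = 7 - 1*(-5) = 7 + 5 = 12)
-13*U(Q(-3, -2)) - 5 = -13*12 - 5 = -156 - 5 = -161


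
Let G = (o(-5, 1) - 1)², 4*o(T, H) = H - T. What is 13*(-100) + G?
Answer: -5199/4 ≈ -1299.8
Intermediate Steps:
o(T, H) = -T/4 + H/4 (o(T, H) = (H - T)/4 = -T/4 + H/4)
G = ¼ (G = ((-¼*(-5) + (¼)*1) - 1)² = ((5/4 + ¼) - 1)² = (3/2 - 1)² = (½)² = ¼ ≈ 0.25000)
13*(-100) + G = 13*(-100) + ¼ = -1300 + ¼ = -5199/4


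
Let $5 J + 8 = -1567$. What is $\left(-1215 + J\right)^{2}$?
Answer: $2340900$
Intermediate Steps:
$J = -315$ ($J = - \frac{8}{5} + \frac{1}{5} \left(-1567\right) = - \frac{8}{5} - \frac{1567}{5} = -315$)
$\left(-1215 + J\right)^{2} = \left(-1215 - 315\right)^{2} = \left(-1530\right)^{2} = 2340900$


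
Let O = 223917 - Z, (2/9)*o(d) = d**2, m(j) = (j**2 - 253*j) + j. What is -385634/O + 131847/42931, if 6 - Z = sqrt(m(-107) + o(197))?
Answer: 5806556293109757/4304770609249285 + 385634*sqrt(852214)/100271845735 ≈ 1.3524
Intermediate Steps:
m(j) = j**2 - 252*j
o(d) = 9*d**2/2
Z = 6 - sqrt(852214)/2 (Z = 6 - sqrt(-107*(-252 - 107) + (9/2)*197**2) = 6 - sqrt(-107*(-359) + (9/2)*38809) = 6 - sqrt(38413 + 349281/2) = 6 - sqrt(426107/2) = 6 - sqrt(852214)/2 ≈ -455.58)
O = 223911 + sqrt(852214)/2 (O = 223917 - (6 - sqrt(852214)/2) = 223917 + (-6 + sqrt(852214)/2) = 223911 + sqrt(852214)/2 ≈ 2.2437e+5)
-385634/O + 131847/42931 = -385634/(223911 + sqrt(852214)/2) + 131847/42931 = 131847/42931 - 385634/(223911 + sqrt(852214)/2)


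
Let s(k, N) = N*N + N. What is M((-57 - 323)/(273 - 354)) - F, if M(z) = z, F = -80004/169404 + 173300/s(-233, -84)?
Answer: -13083206728/664360137 ≈ -19.693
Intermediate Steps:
s(k, N) = N + N² (s(k, N) = N² + N = N + N²)
F = 599998444/24605931 (F = -80004/169404 + 173300/((-84*(1 - 84))) = -80004*1/169404 + 173300/((-84*(-83))) = -6667/14117 + 173300/6972 = -6667/14117 + 173300*(1/6972) = -6667/14117 + 43325/1743 = 599998444/24605931 ≈ 24.384)
M((-57 - 323)/(273 - 354)) - F = (-57 - 323)/(273 - 354) - 1*599998444/24605931 = -380/(-81) - 599998444/24605931 = -380*(-1/81) - 599998444/24605931 = 380/81 - 599998444/24605931 = -13083206728/664360137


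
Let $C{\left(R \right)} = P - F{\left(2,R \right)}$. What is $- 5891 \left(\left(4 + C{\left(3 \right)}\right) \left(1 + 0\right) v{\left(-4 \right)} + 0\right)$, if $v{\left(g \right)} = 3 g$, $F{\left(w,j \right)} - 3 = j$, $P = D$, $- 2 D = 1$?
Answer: $-176730$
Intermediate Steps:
$D = - \frac{1}{2}$ ($D = \left(- \frac{1}{2}\right) 1 = - \frac{1}{2} \approx -0.5$)
$P = - \frac{1}{2} \approx -0.5$
$F{\left(w,j \right)} = 3 + j$
$C{\left(R \right)} = - \frac{7}{2} - R$ ($C{\left(R \right)} = - \frac{1}{2} - \left(3 + R\right) = - \frac{7}{2} - R$)
$- 5891 \left(\left(4 + C{\left(3 \right)}\right) \left(1 + 0\right) v{\left(-4 \right)} + 0\right) = - 5891 \left(\left(4 - \frac{13}{2}\right) \left(1 + 0\right) 3 \left(-4\right) + 0\right) = - 5891 \left(\left(4 - \frac{13}{2}\right) 1 \left(-12\right) + 0\right) = - 5891 \left(\left(- \frac{5}{2}\right) 1 \left(-12\right) + 0\right) = - 5891 \left(\left(- \frac{5}{2}\right) \left(-12\right) + 0\right) = - 5891 \left(30 + 0\right) = \left(-5891\right) 30 = -176730$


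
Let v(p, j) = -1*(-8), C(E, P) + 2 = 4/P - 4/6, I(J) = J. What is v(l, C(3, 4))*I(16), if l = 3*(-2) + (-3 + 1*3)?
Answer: 128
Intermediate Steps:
C(E, P) = -8/3 + 4/P (C(E, P) = -2 + (4/P - 4/6) = -2 + (4/P - 4*1/6) = -2 + (4/P - 2/3) = -2 + (-2/3 + 4/P) = -8/3 + 4/P)
l = -6 (l = -6 + (-3 + 3) = -6 + 0 = -6)
v(p, j) = 8
v(l, C(3, 4))*I(16) = 8*16 = 128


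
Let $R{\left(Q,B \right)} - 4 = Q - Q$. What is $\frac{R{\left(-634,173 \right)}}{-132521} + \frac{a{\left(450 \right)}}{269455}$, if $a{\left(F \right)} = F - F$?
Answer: $- \frac{4}{132521} \approx -3.0184 \cdot 10^{-5}$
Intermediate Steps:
$R{\left(Q,B \right)} = 4$ ($R{\left(Q,B \right)} = 4 + \left(Q - Q\right) = 4 + 0 = 4$)
$a{\left(F \right)} = 0$
$\frac{R{\left(-634,173 \right)}}{-132521} + \frac{a{\left(450 \right)}}{269455} = \frac{4}{-132521} + \frac{0}{269455} = 4 \left(- \frac{1}{132521}\right) + 0 \cdot \frac{1}{269455} = - \frac{4}{132521} + 0 = - \frac{4}{132521}$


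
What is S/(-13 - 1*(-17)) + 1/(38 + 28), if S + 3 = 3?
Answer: 1/66 ≈ 0.015152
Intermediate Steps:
S = 0 (S = -3 + 3 = 0)
S/(-13 - 1*(-17)) + 1/(38 + 28) = 0/(-13 - 1*(-17)) + 1/(38 + 28) = 0/(-13 + 17) + 1/66 = 0/4 + 1/66 = (¼)*0 + 1/66 = 0 + 1/66 = 1/66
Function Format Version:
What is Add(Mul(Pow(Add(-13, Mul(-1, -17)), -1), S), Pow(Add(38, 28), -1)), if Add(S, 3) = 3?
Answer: Rational(1, 66) ≈ 0.015152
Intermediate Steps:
S = 0 (S = Add(-3, 3) = 0)
Add(Mul(Pow(Add(-13, Mul(-1, -17)), -1), S), Pow(Add(38, 28), -1)) = Add(Mul(Pow(Add(-13, Mul(-1, -17)), -1), 0), Pow(Add(38, 28), -1)) = Add(Mul(Pow(Add(-13, 17), -1), 0), Pow(66, -1)) = Add(Mul(Pow(4, -1), 0), Rational(1, 66)) = Add(Mul(Rational(1, 4), 0), Rational(1, 66)) = Add(0, Rational(1, 66)) = Rational(1, 66)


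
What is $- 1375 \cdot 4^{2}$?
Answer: $-22000$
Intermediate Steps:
$- 1375 \cdot 4^{2} = \left(-1375\right) 16 = -22000$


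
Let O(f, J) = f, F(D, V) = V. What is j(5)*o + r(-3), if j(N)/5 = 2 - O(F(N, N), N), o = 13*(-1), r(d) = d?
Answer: 192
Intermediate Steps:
o = -13
j(N) = 10 - 5*N (j(N) = 5*(2 - N) = 10 - 5*N)
j(5)*o + r(-3) = (10 - 5*5)*(-13) - 3 = (10 - 25)*(-13) - 3 = -15*(-13) - 3 = 195 - 3 = 192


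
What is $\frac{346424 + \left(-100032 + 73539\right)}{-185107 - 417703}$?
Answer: $- \frac{319931}{602810} \approx -0.53073$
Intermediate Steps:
$\frac{346424 + \left(-100032 + 73539\right)}{-185107 - 417703} = \frac{346424 - 26493}{-602810} = 319931 \left(- \frac{1}{602810}\right) = - \frac{319931}{602810}$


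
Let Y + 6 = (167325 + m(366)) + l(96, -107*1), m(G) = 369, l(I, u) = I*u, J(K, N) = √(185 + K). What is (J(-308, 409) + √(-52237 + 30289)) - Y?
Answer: -157416 + I*√123 + 2*I*√5487 ≈ -1.5742e+5 + 159.24*I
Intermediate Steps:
Y = 157416 (Y = -6 + ((167325 + 369) + 96*(-107*1)) = -6 + (167694 + 96*(-107)) = -6 + (167694 - 10272) = -6 + 157422 = 157416)
(J(-308, 409) + √(-52237 + 30289)) - Y = (√(185 - 308) + √(-52237 + 30289)) - 1*157416 = (√(-123) + √(-21948)) - 157416 = (I*√123 + 2*I*√5487) - 157416 = -157416 + I*√123 + 2*I*√5487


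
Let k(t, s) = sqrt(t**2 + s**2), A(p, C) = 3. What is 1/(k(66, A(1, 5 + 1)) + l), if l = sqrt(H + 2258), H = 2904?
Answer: 1/(sqrt(5162) + 3*sqrt(485)) ≈ 0.0072508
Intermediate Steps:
k(t, s) = sqrt(s**2 + t**2)
l = sqrt(5162) (l = sqrt(2904 + 2258) = sqrt(5162) ≈ 71.847)
1/(k(66, A(1, 5 + 1)) + l) = 1/(sqrt(3**2 + 66**2) + sqrt(5162)) = 1/(sqrt(9 + 4356) + sqrt(5162)) = 1/(sqrt(4365) + sqrt(5162)) = 1/(3*sqrt(485) + sqrt(5162)) = 1/(sqrt(5162) + 3*sqrt(485))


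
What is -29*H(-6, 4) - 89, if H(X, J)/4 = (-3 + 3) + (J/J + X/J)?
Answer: -31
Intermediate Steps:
H(X, J) = 4 + 4*X/J (H(X, J) = 4*((-3 + 3) + (J/J + X/J)) = 4*(0 + (1 + X/J)) = 4*(1 + X/J) = 4 + 4*X/J)
-29*H(-6, 4) - 89 = -29*(4 + 4*(-6)/4) - 89 = -29*(4 + 4*(-6)*(¼)) - 89 = -29*(4 - 6) - 89 = -29*(-2) - 89 = 58 - 89 = -31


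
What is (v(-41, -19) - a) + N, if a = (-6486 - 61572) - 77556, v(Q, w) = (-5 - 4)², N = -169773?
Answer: -24078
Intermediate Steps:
v(Q, w) = 81 (v(Q, w) = (-9)² = 81)
a = -145614 (a = -68058 - 77556 = -145614)
(v(-41, -19) - a) + N = (81 - 1*(-145614)) - 169773 = (81 + 145614) - 169773 = 145695 - 169773 = -24078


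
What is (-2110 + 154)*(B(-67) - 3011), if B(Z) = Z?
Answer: 6020568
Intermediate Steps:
(-2110 + 154)*(B(-67) - 3011) = (-2110 + 154)*(-67 - 3011) = -1956*(-3078) = 6020568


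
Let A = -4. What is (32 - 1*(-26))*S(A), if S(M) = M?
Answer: -232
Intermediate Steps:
(32 - 1*(-26))*S(A) = (32 - 1*(-26))*(-4) = (32 + 26)*(-4) = 58*(-4) = -232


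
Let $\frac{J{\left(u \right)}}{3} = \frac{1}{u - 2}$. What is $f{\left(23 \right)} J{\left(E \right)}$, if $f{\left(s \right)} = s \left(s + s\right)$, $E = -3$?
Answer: $- \frac{3174}{5} \approx -634.8$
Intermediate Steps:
$J{\left(u \right)} = \frac{3}{-2 + u}$ ($J{\left(u \right)} = \frac{3}{u - 2} = \frac{3}{-2 + u}$)
$f{\left(s \right)} = 2 s^{2}$ ($f{\left(s \right)} = s 2 s = 2 s^{2}$)
$f{\left(23 \right)} J{\left(E \right)} = 2 \cdot 23^{2} \frac{3}{-2 - 3} = 2 \cdot 529 \frac{3}{-5} = 1058 \cdot 3 \left(- \frac{1}{5}\right) = 1058 \left(- \frac{3}{5}\right) = - \frac{3174}{5}$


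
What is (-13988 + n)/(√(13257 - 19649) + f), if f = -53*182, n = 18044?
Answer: -3260348/7754309 - 676*I*√1598/7754309 ≈ -0.42046 - 0.0034849*I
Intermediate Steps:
f = -9646
(-13988 + n)/(√(13257 - 19649) + f) = (-13988 + 18044)/(√(13257 - 19649) - 9646) = 4056/(√(-6392) - 9646) = 4056/(2*I*√1598 - 9646) = 4056/(-9646 + 2*I*√1598)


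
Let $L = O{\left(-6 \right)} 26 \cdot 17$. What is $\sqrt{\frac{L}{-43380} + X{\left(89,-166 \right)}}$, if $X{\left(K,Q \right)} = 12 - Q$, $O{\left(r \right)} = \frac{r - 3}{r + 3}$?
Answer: $\frac{\sqrt{9302978370}}{7230} \approx 13.341$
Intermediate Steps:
$O{\left(r \right)} = \frac{-3 + r}{3 + r}$
$L = 1326$ ($L = \frac{-3 - 6}{3 - 6} \cdot 26 \cdot 17 = \frac{1}{-3} \left(-9\right) 26 \cdot 17 = \left(- \frac{1}{3}\right) \left(-9\right) 26 \cdot 17 = 3 \cdot 26 \cdot 17 = 78 \cdot 17 = 1326$)
$\sqrt{\frac{L}{-43380} + X{\left(89,-166 \right)}} = \sqrt{\frac{1326}{-43380} + \left(12 - -166\right)} = \sqrt{1326 \left(- \frac{1}{43380}\right) + \left(12 + 166\right)} = \sqrt{- \frac{221}{7230} + 178} = \sqrt{\frac{1286719}{7230}} = \frac{\sqrt{9302978370}}{7230}$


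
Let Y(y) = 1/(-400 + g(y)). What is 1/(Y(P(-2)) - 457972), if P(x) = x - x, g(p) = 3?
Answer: -397/181814885 ≈ -2.1835e-6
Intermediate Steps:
P(x) = 0
Y(y) = -1/397 (Y(y) = 1/(-400 + 3) = 1/(-397) = -1/397)
1/(Y(P(-2)) - 457972) = 1/(-1/397 - 457972) = 1/(-181814885/397) = -397/181814885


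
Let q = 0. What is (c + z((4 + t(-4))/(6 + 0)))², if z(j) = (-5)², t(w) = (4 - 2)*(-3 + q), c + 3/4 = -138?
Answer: 207025/16 ≈ 12939.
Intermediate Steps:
c = -555/4 (c = -¾ - 138 = -555/4 ≈ -138.75)
t(w) = -6 (t(w) = (4 - 2)*(-3 + 0) = 2*(-3) = -6)
z(j) = 25
(c + z((4 + t(-4))/(6 + 0)))² = (-555/4 + 25)² = (-455/4)² = 207025/16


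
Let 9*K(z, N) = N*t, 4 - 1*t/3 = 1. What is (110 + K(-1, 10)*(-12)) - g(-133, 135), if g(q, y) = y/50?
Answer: -127/10 ≈ -12.700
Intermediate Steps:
t = 9 (t = 12 - 3*1 = 12 - 3 = 9)
K(z, N) = N (K(z, N) = (N*9)/9 = (9*N)/9 = N)
g(q, y) = y/50 (g(q, y) = y*(1/50) = y/50)
(110 + K(-1, 10)*(-12)) - g(-133, 135) = (110 + 10*(-12)) - 135/50 = (110 - 120) - 1*27/10 = -10 - 27/10 = -127/10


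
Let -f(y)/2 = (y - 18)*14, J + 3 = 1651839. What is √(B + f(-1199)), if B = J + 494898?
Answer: √2180810 ≈ 1476.8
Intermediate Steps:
J = 1651836 (J = -3 + 1651839 = 1651836)
B = 2146734 (B = 1651836 + 494898 = 2146734)
f(y) = 504 - 28*y (f(y) = -2*(y - 18)*14 = -2*(-18 + y)*14 = -2*(-252 + 14*y) = 504 - 28*y)
√(B + f(-1199)) = √(2146734 + (504 - 28*(-1199))) = √(2146734 + (504 + 33572)) = √(2146734 + 34076) = √2180810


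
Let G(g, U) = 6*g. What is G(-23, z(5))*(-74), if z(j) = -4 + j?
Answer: 10212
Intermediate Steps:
G(-23, z(5))*(-74) = (6*(-23))*(-74) = -138*(-74) = 10212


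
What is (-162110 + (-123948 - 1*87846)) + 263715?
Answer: -110189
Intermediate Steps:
(-162110 + (-123948 - 1*87846)) + 263715 = (-162110 + (-123948 - 87846)) + 263715 = (-162110 - 211794) + 263715 = -373904 + 263715 = -110189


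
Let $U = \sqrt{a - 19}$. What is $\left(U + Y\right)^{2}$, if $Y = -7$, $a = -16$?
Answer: $\left(7 - i \sqrt{35}\right)^{2} \approx 14.0 - 82.825 i$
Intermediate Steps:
$U = i \sqrt{35}$ ($U = \sqrt{-16 - 19} = \sqrt{-35} = i \sqrt{35} \approx 5.9161 i$)
$\left(U + Y\right)^{2} = \left(i \sqrt{35} - 7\right)^{2} = \left(-7 + i \sqrt{35}\right)^{2}$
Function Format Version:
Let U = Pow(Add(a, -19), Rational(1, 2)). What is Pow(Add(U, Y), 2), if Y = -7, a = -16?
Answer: Pow(Add(7, Mul(-1, I, Pow(35, Rational(1, 2)))), 2) ≈ Add(14.000, Mul(-82.825, I))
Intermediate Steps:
U = Mul(I, Pow(35, Rational(1, 2))) (U = Pow(Add(-16, -19), Rational(1, 2)) = Pow(-35, Rational(1, 2)) = Mul(I, Pow(35, Rational(1, 2))) ≈ Mul(5.9161, I))
Pow(Add(U, Y), 2) = Pow(Add(Mul(I, Pow(35, Rational(1, 2))), -7), 2) = Pow(Add(-7, Mul(I, Pow(35, Rational(1, 2)))), 2)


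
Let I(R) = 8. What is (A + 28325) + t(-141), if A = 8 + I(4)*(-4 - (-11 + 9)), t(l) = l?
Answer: 28176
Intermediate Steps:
A = -8 (A = 8 + 8*(-4 - (-11 + 9)) = 8 + 8*(-4 - 1*(-2)) = 8 + 8*(-4 + 2) = 8 + 8*(-2) = 8 - 16 = -8)
(A + 28325) + t(-141) = (-8 + 28325) - 141 = 28317 - 141 = 28176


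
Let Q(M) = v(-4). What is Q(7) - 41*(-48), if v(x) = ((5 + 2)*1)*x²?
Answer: 2080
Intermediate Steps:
v(x) = 7*x² (v(x) = (7*1)*x² = 7*x²)
Q(M) = 112 (Q(M) = 7*(-4)² = 7*16 = 112)
Q(7) - 41*(-48) = 112 - 41*(-48) = 112 + 1968 = 2080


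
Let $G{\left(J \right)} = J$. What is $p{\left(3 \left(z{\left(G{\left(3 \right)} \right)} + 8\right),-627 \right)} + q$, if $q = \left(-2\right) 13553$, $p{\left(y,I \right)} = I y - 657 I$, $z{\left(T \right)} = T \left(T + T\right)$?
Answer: $335927$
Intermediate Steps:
$z{\left(T \right)} = 2 T^{2}$ ($z{\left(T \right)} = T 2 T = 2 T^{2}$)
$p{\left(y,I \right)} = - 657 I + I y$
$q = -27106$
$p{\left(3 \left(z{\left(G{\left(3 \right)} \right)} + 8\right),-627 \right)} + q = - 627 \left(-657 + 3 \left(2 \cdot 3^{2} + 8\right)\right) - 27106 = - 627 \left(-657 + 3 \left(2 \cdot 9 + 8\right)\right) - 27106 = - 627 \left(-657 + 3 \left(18 + 8\right)\right) - 27106 = - 627 \left(-657 + 3 \cdot 26\right) - 27106 = - 627 \left(-657 + 78\right) - 27106 = \left(-627\right) \left(-579\right) - 27106 = 363033 - 27106 = 335927$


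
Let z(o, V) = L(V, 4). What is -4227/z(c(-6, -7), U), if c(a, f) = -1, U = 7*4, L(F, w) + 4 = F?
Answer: -1409/8 ≈ -176.13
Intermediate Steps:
L(F, w) = -4 + F
U = 28
z(o, V) = -4 + V
-4227/z(c(-6, -7), U) = -4227/(-4 + 28) = -4227/24 = -4227*1/24 = -1409/8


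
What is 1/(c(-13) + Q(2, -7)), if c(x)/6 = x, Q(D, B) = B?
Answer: -1/85 ≈ -0.011765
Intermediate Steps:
c(x) = 6*x
1/(c(-13) + Q(2, -7)) = 1/(6*(-13) - 7) = 1/(-78 - 7) = 1/(-85) = -1/85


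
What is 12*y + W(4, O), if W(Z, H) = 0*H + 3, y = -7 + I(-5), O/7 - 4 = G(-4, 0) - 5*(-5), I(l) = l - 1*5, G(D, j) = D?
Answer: -201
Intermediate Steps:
I(l) = -5 + l (I(l) = l - 5 = -5 + l)
O = 175 (O = 28 + 7*(-4 - 5*(-5)) = 28 + 7*(-4 - 1*(-25)) = 28 + 7*(-4 + 25) = 28 + 7*21 = 28 + 147 = 175)
y = -17 (y = -7 + (-5 - 5) = -7 - 10 = -17)
W(Z, H) = 3 (W(Z, H) = 0 + 3 = 3)
12*y + W(4, O) = 12*(-17) + 3 = -204 + 3 = -201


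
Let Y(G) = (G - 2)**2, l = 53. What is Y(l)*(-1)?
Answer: -2601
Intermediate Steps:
Y(G) = (-2 + G)**2
Y(l)*(-1) = (-2 + 53)**2*(-1) = 51**2*(-1) = 2601*(-1) = -2601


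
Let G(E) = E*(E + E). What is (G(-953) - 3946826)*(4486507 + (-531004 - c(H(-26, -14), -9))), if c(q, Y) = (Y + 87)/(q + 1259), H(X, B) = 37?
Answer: -8426835107005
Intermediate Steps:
c(q, Y) = (87 + Y)/(1259 + q)
G(E) = 2*E**2 (G(E) = E*(2*E) = 2*E**2)
(G(-953) - 3946826)*(4486507 + (-531004 - c(H(-26, -14), -9))) = (2*(-953)**2 - 3946826)*(4486507 + (-531004 - (87 - 9)/(1259 + 37))) = (2*908209 - 3946826)*(4486507 + (-531004 - 78/1296)) = (1816418 - 3946826)*(4486507 + (-531004 - 78/1296)) = -2130408*(4486507 + (-531004 - 1*13/216)) = -2130408*(4486507 + (-531004 - 13/216)) = -2130408*(4486507 - 114696877/216) = -2130408*854388635/216 = -8426835107005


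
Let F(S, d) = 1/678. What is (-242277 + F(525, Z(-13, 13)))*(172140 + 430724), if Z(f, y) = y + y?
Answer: -49514367268760/339 ≈ -1.4606e+11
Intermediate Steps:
Z(f, y) = 2*y
F(S, d) = 1/678
(-242277 + F(525, Z(-13, 13)))*(172140 + 430724) = (-242277 + 1/678)*(172140 + 430724) = -164263805/678*602864 = -49514367268760/339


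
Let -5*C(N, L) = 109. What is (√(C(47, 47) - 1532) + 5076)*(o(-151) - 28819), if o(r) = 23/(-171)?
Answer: -2779432608/19 - 4928072*I*√38845/855 ≈ -1.4629e+8 - 1.136e+6*I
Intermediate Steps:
C(N, L) = -109/5 (C(N, L) = -⅕*109 = -109/5)
o(r) = -23/171 (o(r) = 23*(-1/171) = -23/171)
(√(C(47, 47) - 1532) + 5076)*(o(-151) - 28819) = (√(-109/5 - 1532) + 5076)*(-23/171 - 28819) = (√(-7769/5) + 5076)*(-4928072/171) = (I*√38845/5 + 5076)*(-4928072/171) = (5076 + I*√38845/5)*(-4928072/171) = -2779432608/19 - 4928072*I*√38845/855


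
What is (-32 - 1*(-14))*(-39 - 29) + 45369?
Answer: 46593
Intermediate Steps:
(-32 - 1*(-14))*(-39 - 29) + 45369 = (-32 + 14)*(-68) + 45369 = -18*(-68) + 45369 = 1224 + 45369 = 46593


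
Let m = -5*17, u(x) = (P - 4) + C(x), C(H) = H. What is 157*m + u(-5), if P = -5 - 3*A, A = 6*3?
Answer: -13413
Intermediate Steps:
A = 18
P = -59 (P = -5 - 3*18 = -5 - 54 = -59)
u(x) = -63 + x (u(x) = (-59 - 4) + x = -63 + x)
m = -85
157*m + u(-5) = 157*(-85) + (-63 - 5) = -13345 - 68 = -13413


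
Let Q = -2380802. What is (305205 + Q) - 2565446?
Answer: -4641043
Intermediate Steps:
(305205 + Q) - 2565446 = (305205 - 2380802) - 2565446 = -2075597 - 2565446 = -4641043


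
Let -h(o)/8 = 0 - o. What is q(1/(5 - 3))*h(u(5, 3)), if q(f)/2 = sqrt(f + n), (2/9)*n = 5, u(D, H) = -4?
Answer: -64*sqrt(23) ≈ -306.93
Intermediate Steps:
n = 45/2 (n = (9/2)*5 = 45/2 ≈ 22.500)
h(o) = 8*o (h(o) = -8*(0 - o) = -(-8)*o = 8*o)
q(f) = 2*sqrt(45/2 + f) (q(f) = 2*sqrt(f + 45/2) = 2*sqrt(45/2 + f))
q(1/(5 - 3))*h(u(5, 3)) = sqrt(90 + 4/(5 - 3))*(8*(-4)) = sqrt(90 + 4/2)*(-32) = sqrt(90 + 4*(1/2))*(-32) = sqrt(90 + 2)*(-32) = sqrt(92)*(-32) = (2*sqrt(23))*(-32) = -64*sqrt(23)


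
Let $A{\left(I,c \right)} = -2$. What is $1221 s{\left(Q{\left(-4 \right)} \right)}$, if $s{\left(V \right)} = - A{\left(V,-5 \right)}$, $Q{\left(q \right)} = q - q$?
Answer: $2442$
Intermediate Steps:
$Q{\left(q \right)} = 0$
$s{\left(V \right)} = 2$ ($s{\left(V \right)} = \left(-1\right) \left(-2\right) = 2$)
$1221 s{\left(Q{\left(-4 \right)} \right)} = 1221 \cdot 2 = 2442$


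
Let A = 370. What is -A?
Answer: -370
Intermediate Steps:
-A = -1*370 = -370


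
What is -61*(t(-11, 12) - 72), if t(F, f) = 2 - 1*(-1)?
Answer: 4209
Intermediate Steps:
t(F, f) = 3 (t(F, f) = 2 + 1 = 3)
-61*(t(-11, 12) - 72) = -61*(3 - 72) = -61*(-69) = 4209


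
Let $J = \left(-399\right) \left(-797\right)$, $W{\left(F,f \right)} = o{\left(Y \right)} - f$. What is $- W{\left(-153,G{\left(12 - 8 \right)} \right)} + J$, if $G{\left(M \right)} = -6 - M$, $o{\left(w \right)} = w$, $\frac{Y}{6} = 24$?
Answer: $317849$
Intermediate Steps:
$Y = 144$ ($Y = 6 \cdot 24 = 144$)
$W{\left(F,f \right)} = 144 - f$
$J = 318003$
$- W{\left(-153,G{\left(12 - 8 \right)} \right)} + J = - (144 - \left(-6 - \left(12 - 8\right)\right)) + 318003 = - (144 - \left(-6 - 4\right)) + 318003 = - (144 - -10) + 318003 = - (144 + 10) + 318003 = \left(-1\right) 154 + 318003 = -154 + 318003 = 317849$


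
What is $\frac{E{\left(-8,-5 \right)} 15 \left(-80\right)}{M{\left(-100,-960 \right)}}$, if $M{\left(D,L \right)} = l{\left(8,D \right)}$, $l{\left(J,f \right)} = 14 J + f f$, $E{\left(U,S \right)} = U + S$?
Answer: $\frac{975}{632} \approx 1.5427$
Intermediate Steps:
$E{\left(U,S \right)} = S + U$
$l{\left(J,f \right)} = f^{2} + 14 J$ ($l{\left(J,f \right)} = 14 J + f^{2} = f^{2} + 14 J$)
$M{\left(D,L \right)} = 112 + D^{2}$ ($M{\left(D,L \right)} = D^{2} + 14 \cdot 8 = D^{2} + 112 = 112 + D^{2}$)
$\frac{E{\left(-8,-5 \right)} 15 \left(-80\right)}{M{\left(-100,-960 \right)}} = \frac{\left(-5 - 8\right) 15 \left(-80\right)}{112 + \left(-100\right)^{2}} = \frac{\left(-13\right) 15 \left(-80\right)}{112 + 10000} = \frac{\left(-195\right) \left(-80\right)}{10112} = 15600 \cdot \frac{1}{10112} = \frac{975}{632}$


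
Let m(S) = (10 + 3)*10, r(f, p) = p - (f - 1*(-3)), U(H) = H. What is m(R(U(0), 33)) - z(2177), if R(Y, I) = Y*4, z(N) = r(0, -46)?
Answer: 179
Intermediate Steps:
r(f, p) = -3 + p - f (r(f, p) = p - (f + 3) = p - (3 + f) = p + (-3 - f) = -3 + p - f)
z(N) = -49 (z(N) = -3 - 46 - 1*0 = -3 - 46 + 0 = -49)
R(Y, I) = 4*Y
m(S) = 130 (m(S) = 13*10 = 130)
m(R(U(0), 33)) - z(2177) = 130 - 1*(-49) = 130 + 49 = 179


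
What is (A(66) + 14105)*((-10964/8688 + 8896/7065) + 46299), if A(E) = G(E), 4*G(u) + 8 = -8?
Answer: 3339429117253489/5115060 ≈ 6.5286e+8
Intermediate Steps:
G(u) = -4 (G(u) = -2 + (1/4)*(-8) = -2 - 2 = -4)
A(E) = -4
(A(66) + 14105)*((-10964/8688 + 8896/7065) + 46299) = (-4 + 14105)*((-10964/8688 + 8896/7065) + 46299) = 14101*((-10964*1/8688 + 8896*(1/7065)) + 46299) = 14101*((-2741/2172 + 8896/7065) + 46299) = 14101*(-14351/5115060 + 46299) = 14101*(236822148589/5115060) = 3339429117253489/5115060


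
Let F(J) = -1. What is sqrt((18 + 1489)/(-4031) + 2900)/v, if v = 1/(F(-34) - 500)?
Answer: -501*sqrt(47115912183)/4031 ≈ -26978.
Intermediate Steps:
v = -1/501 (v = 1/(-1 - 500) = 1/(-501) = -1/501 ≈ -0.0019960)
sqrt((18 + 1489)/(-4031) + 2900)/v = sqrt((18 + 1489)/(-4031) + 2900)/(-1/501) = sqrt(1507*(-1/4031) + 2900)*(-501) = sqrt(-1507/4031 + 2900)*(-501) = sqrt(11688393/4031)*(-501) = (sqrt(47115912183)/4031)*(-501) = -501*sqrt(47115912183)/4031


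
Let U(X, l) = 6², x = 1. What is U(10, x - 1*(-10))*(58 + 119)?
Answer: 6372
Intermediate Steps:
U(X, l) = 36
U(10, x - 1*(-10))*(58 + 119) = 36*(58 + 119) = 36*177 = 6372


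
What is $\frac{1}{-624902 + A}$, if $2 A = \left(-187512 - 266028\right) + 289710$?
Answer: $- \frac{1}{706817} \approx -1.4148 \cdot 10^{-6}$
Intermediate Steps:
$A = -81915$ ($A = \frac{\left(-187512 - 266028\right) + 289710}{2} = \frac{-453540 + 289710}{2} = \frac{1}{2} \left(-163830\right) = -81915$)
$\frac{1}{-624902 + A} = \frac{1}{-624902 - 81915} = \frac{1}{-706817} = - \frac{1}{706817}$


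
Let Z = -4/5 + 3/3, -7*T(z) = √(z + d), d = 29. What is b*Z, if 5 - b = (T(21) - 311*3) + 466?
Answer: 472/5 + √2/7 ≈ 94.602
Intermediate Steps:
T(z) = -√(29 + z)/7 (T(z) = -√(z + 29)/7 = -√(29 + z)/7)
b = 472 + 5*√2/7 (b = 5 - ((-√(29 + 21)/7 - 311*3) + 466) = 5 - ((-5*√2/7 - 933) + 466) = 5 - ((-933 - 5*√2/7) + 466) = 5 - (-467 - 5*√2/7) = 5 + (467 + 5*√2/7) = 472 + 5*√2/7 ≈ 473.01)
Z = ⅕ (Z = -4*⅕ + 3*(⅓) = -⅘ + 1 = ⅕ ≈ 0.20000)
b*Z = (472 + 5*√2/7)*(⅕) = 472/5 + √2/7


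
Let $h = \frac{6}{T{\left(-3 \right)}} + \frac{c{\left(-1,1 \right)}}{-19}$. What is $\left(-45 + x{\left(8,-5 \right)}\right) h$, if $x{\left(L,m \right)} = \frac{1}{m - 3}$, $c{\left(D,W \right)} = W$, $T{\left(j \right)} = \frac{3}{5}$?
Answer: $- \frac{3591}{8} \approx -448.88$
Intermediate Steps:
$T{\left(j \right)} = \frac{3}{5}$ ($T{\left(j \right)} = 3 \cdot \frac{1}{5} = \frac{3}{5}$)
$h = \frac{189}{19}$ ($h = \frac{6}{\frac{3}{5}} + 1 \frac{1}{-19} = 6 \cdot \frac{5}{3} + 1 \left(- \frac{1}{19}\right) = 10 - \frac{1}{19} = \frac{189}{19} \approx 9.9474$)
$x{\left(L,m \right)} = \frac{1}{-3 + m}$
$\left(-45 + x{\left(8,-5 \right)}\right) h = \left(-45 + \frac{1}{-3 - 5}\right) \frac{189}{19} = \left(-45 + \frac{1}{-8}\right) \frac{189}{19} = \left(-45 - \frac{1}{8}\right) \frac{189}{19} = \left(- \frac{361}{8}\right) \frac{189}{19} = - \frac{3591}{8}$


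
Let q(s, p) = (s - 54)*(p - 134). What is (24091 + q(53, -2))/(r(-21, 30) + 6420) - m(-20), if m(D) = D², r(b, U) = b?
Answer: -2535373/6399 ≈ -396.21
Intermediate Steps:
q(s, p) = (-134 + p)*(-54 + s) (q(s, p) = (-54 + s)*(-134 + p) = (-134 + p)*(-54 + s))
(24091 + q(53, -2))/(r(-21, 30) + 6420) - m(-20) = (24091 + (7236 - 134*53 - 54*(-2) - 2*53))/(-21 + 6420) - 1*(-20)² = (24091 + (7236 - 7102 + 108 - 106))/6399 - 1*400 = (24091 + 136)*(1/6399) - 400 = 24227*(1/6399) - 400 = 24227/6399 - 400 = -2535373/6399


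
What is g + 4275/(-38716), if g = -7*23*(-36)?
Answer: 224393661/38716 ≈ 5795.9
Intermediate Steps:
g = 5796 (g = -161*(-36) = 5796)
g + 4275/(-38716) = 5796 + 4275/(-38716) = 5796 + 4275*(-1/38716) = 5796 - 4275/38716 = 224393661/38716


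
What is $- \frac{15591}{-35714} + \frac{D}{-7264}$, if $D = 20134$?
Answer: $- \frac{151453163}{64856624} \approx -2.3352$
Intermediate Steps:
$- \frac{15591}{-35714} + \frac{D}{-7264} = - \frac{15591}{-35714} + \frac{20134}{-7264} = \left(-15591\right) \left(- \frac{1}{35714}\right) + 20134 \left(- \frac{1}{7264}\right) = \frac{15591}{35714} - \frac{10067}{3632} = - \frac{151453163}{64856624}$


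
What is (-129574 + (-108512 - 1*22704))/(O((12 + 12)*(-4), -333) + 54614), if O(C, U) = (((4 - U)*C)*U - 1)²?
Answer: -86930/38687387163613 ≈ -2.2470e-9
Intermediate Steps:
O(C, U) = (-1 + C*U*(4 - U))² (O(C, U) = ((C*(4 - U))*U - 1)² = (C*U*(4 - U) - 1)² = (-1 + C*U*(4 - U))²)
(-129574 + (-108512 - 1*22704))/(O((12 + 12)*(-4), -333) + 54614) = (-129574 + (-108512 - 1*22704))/((1 + ((12 + 12)*(-4))*(-333)² - 4*(12 + 12)*(-4)*(-333))² + 54614) = (-129574 + (-108512 - 22704))/((1 + (24*(-4))*110889 - 4*24*(-4)*(-333))² + 54614) = (-129574 - 131216)/((1 - 96*110889 - 4*(-96)*(-333))² + 54614) = -260790/((1 - 10645344 - 127872)² + 54614) = -260790/((-10773215)² + 54614) = -260790/(116062161436225 + 54614) = -260790/116062161490839 = -260790*1/116062161490839 = -86930/38687387163613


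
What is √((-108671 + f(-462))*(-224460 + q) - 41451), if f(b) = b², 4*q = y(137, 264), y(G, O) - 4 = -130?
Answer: I*√94082757522/2 ≈ 1.5336e+5*I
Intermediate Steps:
y(G, O) = -126 (y(G, O) = 4 - 130 = -126)
q = -63/2 (q = (¼)*(-126) = -63/2 ≈ -31.500)
√((-108671 + f(-462))*(-224460 + q) - 41451) = √((-108671 + (-462)²)*(-224460 - 63/2) - 41451) = √((-108671 + 213444)*(-448983/2) - 41451) = √(104773*(-448983/2) - 41451) = √(-47041295859/2 - 41451) = √(-47041378761/2) = I*√94082757522/2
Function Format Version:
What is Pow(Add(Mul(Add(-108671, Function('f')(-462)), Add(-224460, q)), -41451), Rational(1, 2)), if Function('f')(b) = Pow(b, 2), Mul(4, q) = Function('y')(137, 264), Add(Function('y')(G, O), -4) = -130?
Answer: Mul(Rational(1, 2), I, Pow(94082757522, Rational(1, 2))) ≈ Mul(1.5336e+5, I)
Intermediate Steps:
Function('y')(G, O) = -126 (Function('y')(G, O) = Add(4, -130) = -126)
q = Rational(-63, 2) (q = Mul(Rational(1, 4), -126) = Rational(-63, 2) ≈ -31.500)
Pow(Add(Mul(Add(-108671, Function('f')(-462)), Add(-224460, q)), -41451), Rational(1, 2)) = Pow(Add(Mul(Add(-108671, Pow(-462, 2)), Add(-224460, Rational(-63, 2))), -41451), Rational(1, 2)) = Pow(Add(Mul(Add(-108671, 213444), Rational(-448983, 2)), -41451), Rational(1, 2)) = Pow(Add(Mul(104773, Rational(-448983, 2)), -41451), Rational(1, 2)) = Pow(Add(Rational(-47041295859, 2), -41451), Rational(1, 2)) = Pow(Rational(-47041378761, 2), Rational(1, 2)) = Mul(Rational(1, 2), I, Pow(94082757522, Rational(1, 2)))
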